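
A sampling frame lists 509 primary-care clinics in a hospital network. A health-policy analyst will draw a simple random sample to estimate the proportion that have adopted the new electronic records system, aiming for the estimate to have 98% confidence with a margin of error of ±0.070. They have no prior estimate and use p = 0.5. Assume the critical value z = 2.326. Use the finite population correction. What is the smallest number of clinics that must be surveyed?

180

Unadjusted: n₀ = 2.326² × 0.50 × 0.50 / 0.070² ≈ 276.03, so n₀ = 277.
Finite population correction with N = 509: n = n₀ / (1 + (n₀−1)/N) = 277 / (1 + 276/509) = 277 / 1.5422 ≈ 179.61.
Rounding up, n = 180.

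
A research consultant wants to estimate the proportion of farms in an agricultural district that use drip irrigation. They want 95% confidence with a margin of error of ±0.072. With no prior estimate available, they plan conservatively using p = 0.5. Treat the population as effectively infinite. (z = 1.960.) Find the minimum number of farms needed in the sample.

186

With p = 0.5, p(1−p) = 0.25.
n = z²·p(1−p)/E² = 1.960² × 0.2500 / 0.072² = 3.8416 × 0.2500 / 0.005184 ≈ 185.26.
Rounding up gives n = 186.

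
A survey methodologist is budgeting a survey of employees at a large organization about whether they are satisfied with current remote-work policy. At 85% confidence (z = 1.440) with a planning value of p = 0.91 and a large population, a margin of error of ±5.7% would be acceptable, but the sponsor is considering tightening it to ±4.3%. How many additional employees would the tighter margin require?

39

At ±5.7%: n = 1.440² × 0.0819 / 0.057² ≈ 52.27 → 53.
At ±4.3%: n = 1.440² × 0.0819 / 0.043² ≈ 91.85 → 92.
Additional respondents: 92 − 53 = 39.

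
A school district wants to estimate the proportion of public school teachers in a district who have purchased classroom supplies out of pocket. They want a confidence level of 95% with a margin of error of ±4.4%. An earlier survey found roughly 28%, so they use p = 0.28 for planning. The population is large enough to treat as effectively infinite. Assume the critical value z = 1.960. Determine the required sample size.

401

With p = 0.28, p(1−p) = 0.2016.
n = z²·p(1−p)/E² = 1.960² × 0.2016 / 0.044² = 3.8416 × 0.2016 / 0.001936 ≈ 400.03.
Rounding up gives n = 401.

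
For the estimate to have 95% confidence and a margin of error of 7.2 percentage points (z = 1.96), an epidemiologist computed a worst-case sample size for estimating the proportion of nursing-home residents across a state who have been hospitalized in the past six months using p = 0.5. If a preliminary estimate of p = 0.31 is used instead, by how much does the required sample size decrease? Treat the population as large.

Conservative (p = 0.5): n = 1.96² × 0.25 / 0.072² ≈ 185.26 → 186.
Using p = 0.31: p(1−p) = 0.2139, so n = 1.96² × 0.2139 / 0.072² ≈ 158.51 → 159.
Reduction: 186 − 159 = 27.

27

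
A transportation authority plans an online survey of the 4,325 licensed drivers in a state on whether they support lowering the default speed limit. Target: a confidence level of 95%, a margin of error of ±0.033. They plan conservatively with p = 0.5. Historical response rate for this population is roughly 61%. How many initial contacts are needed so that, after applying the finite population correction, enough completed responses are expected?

For 95% confidence, z = 1.960.
Completed interviews needed (unadjusted): n₀ = 1.960² × 0.2500 / 0.033² ≈ 881.91 → 882.
FPC for N = 4,325: n = 882 / (1 + 881/4325) = 882 / 1.2037 ≈ 732.74 → 733.
At a 61% response rate, contacts needed = 733 / 0.61 ≈ 1201.64 → 1202.

1202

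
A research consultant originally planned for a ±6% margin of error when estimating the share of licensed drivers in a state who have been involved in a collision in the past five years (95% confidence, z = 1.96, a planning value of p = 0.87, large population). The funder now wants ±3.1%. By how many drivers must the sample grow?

At ±6%: n = 1.96² × 0.1131 / 0.060² ≈ 120.69 → 121.
At ±3.1%: n = 1.96² × 0.1131 / 0.031² ≈ 452.12 → 453.
Additional respondents: 453 − 121 = 332.

332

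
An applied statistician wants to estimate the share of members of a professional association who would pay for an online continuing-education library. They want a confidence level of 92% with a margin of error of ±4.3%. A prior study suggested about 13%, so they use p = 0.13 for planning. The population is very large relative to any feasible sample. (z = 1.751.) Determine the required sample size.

With p = 0.13, p(1−p) = 0.1131.
n = z²·p(1−p)/E² = 1.751² × 0.1131 / 0.043² = 3.0660 × 0.1131 / 0.001849 ≈ 187.54.
Rounding up gives n = 188.

188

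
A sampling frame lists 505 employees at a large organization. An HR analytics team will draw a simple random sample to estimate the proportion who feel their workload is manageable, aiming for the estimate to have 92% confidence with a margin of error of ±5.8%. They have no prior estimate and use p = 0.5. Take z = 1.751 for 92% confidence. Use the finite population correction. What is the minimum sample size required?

158

Unadjusted: n₀ = 1.751² × 0.50 × 0.50 / 0.058² ≈ 227.85, so n₀ = 228.
Finite population correction with N = 505: n = n₀ / (1 + (n₀−1)/N) = 228 / (1 + 227/505) = 228 / 1.4495 ≈ 157.30.
Rounding up, n = 158.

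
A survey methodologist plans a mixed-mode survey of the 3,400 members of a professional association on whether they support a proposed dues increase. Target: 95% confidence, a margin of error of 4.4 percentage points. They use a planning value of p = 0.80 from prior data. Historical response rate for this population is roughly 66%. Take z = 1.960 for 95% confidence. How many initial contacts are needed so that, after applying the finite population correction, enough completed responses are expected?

Completed interviews needed (unadjusted): n₀ = 1.960² × 0.1600 / 0.044² ≈ 317.49 → 318.
FPC for N = 3,400: n = 318 / (1 + 317/3400) = 318 / 1.0932 ≈ 290.88 → 291.
At a 66% response rate, contacts needed = 291 / 0.66 ≈ 440.91 → 441.

441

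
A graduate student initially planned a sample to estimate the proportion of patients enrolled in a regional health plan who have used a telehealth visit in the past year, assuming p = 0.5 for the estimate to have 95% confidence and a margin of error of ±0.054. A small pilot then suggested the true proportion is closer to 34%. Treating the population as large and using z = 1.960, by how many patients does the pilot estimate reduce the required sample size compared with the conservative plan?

Conservative (p = 0.5): n = 1.960² × 0.25 / 0.054² ≈ 329.36 → 330.
Using p = 0.34: p(1−p) = 0.2244, so n = 1.960² × 0.2244 / 0.054² ≈ 295.63 → 296.
Reduction: 330 − 296 = 34.

34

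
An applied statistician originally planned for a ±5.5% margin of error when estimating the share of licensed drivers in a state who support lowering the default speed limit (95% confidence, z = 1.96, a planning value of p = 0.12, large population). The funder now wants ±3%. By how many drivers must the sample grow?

At ±5.5%: n = 1.96² × 0.1056 / 0.055² ≈ 134.11 → 135.
At ±3%: n = 1.96² × 0.1056 / 0.030² ≈ 450.75 → 451.
Additional respondents: 451 − 135 = 316.

316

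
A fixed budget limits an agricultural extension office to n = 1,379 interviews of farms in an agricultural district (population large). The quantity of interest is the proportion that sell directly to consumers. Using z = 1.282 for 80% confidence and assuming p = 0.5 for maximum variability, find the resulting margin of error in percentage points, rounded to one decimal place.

SE(p̂) = √[p(1−p)/n] = √[0.2500/1379] = 0.01346.
E = z × SE = 1.282 × 0.01346 = 0.01726, or 1.7 percentage points.

1.7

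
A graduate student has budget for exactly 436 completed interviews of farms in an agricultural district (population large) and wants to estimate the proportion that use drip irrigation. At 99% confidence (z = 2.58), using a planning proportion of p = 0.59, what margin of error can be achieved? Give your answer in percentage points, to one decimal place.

SE(p̂) = √[p(1−p)/n] = √[0.2419/436] = 0.02355.
E = z × SE = 2.58 × 0.02355 = 0.06077, or 6.1 percentage points.

6.1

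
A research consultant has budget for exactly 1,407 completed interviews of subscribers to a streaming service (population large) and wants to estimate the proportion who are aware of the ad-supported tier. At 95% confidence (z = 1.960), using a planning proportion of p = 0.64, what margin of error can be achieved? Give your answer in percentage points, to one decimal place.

2.5

SE(p̂) = √[p(1−p)/n] = √[0.2304/1407] = 0.01280.
E = z × SE = 1.960 × 0.01280 = 0.02508, or 2.5 percentage points.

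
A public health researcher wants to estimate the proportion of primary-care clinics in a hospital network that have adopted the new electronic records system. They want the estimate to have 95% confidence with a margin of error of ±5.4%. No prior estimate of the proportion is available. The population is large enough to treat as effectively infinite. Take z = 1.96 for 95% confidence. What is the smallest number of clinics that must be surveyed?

With no prior estimate, use p = 0.5, giving p(1−p) = 0.25.
n = z²·p(1−p)/E² = 1.96² × 0.2500 / 0.054² = 3.8416 × 0.2500 / 0.002916 ≈ 329.36.
Rounding up gives n = 330.

330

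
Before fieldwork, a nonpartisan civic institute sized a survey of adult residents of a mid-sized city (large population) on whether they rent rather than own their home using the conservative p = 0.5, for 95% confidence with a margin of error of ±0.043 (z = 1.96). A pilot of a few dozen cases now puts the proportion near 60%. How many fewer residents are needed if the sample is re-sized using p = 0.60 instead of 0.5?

Conservative (p = 0.5): n = 1.96² × 0.25 / 0.043² ≈ 519.42 → 520.
Using p = 0.60: p(1−p) = 0.2400, so n = 1.96² × 0.2400 / 0.043² ≈ 498.64 → 499.
Reduction: 520 − 499 = 21.

21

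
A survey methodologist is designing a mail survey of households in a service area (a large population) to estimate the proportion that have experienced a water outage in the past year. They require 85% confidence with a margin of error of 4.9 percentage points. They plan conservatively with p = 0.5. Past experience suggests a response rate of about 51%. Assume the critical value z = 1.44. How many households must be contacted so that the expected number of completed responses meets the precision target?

424

Completed interviews needed: n₀ = 1.44² × 0.2500 / 0.049² ≈ 215.91 → 216.
At a 51% response rate, contacts needed = 216 / 0.51 ≈ 423.53 → 424.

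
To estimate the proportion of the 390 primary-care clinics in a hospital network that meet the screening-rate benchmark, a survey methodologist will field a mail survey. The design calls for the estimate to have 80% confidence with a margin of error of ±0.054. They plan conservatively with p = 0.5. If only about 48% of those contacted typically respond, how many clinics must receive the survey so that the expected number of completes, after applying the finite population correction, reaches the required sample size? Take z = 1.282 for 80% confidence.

Completed interviews needed (unadjusted): n₀ = 1.282² × 0.2500 / 0.054² ≈ 140.91 → 141.
FPC for N = 390: n = 141 / (1 + 140/390) = 141 / 1.3590 ≈ 103.75 → 104.
At a 48% response rate, contacts needed = 104 / 0.48 ≈ 216.67 → 217.

217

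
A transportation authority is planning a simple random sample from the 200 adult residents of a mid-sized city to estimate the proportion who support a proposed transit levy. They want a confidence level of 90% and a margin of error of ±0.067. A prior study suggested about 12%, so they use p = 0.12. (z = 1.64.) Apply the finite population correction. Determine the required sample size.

Unadjusted: n₀ = 1.64² × 0.12 × 0.88 / 0.067² ≈ 63.27, so n₀ = 64.
Finite population correction with N = 200: n = n₀ / (1 + (n₀−1)/N) = 64 / (1 + 63/200) = 64 / 1.3150 ≈ 48.67.
Rounding up, n = 49.

49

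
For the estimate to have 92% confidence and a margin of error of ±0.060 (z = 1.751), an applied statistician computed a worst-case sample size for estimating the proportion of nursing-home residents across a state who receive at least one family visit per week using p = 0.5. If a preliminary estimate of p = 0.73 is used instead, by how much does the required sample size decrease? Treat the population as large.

Conservative (p = 0.5): n = 1.751² × 0.25 / 0.060² ≈ 212.92 → 213.
Using p = 0.73: p(1−p) = 0.1971, so n = 1.751² × 0.1971 / 0.060² ≈ 167.86 → 168.
Reduction: 213 − 168 = 45.

45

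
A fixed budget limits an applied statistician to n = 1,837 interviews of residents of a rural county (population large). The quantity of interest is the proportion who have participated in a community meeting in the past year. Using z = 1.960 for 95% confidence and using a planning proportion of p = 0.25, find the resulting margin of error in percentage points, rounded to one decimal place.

SE(p̂) = √[p(1−p)/n] = √[0.1875/1837] = 0.01010.
E = z × SE = 1.960 × 0.01010 = 0.01980, or 2.0 percentage points.

2.0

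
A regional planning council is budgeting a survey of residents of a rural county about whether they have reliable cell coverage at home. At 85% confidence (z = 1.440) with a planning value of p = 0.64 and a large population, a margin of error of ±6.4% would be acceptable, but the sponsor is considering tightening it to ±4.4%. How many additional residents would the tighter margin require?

130

At ±6.4%: n = 1.440² × 0.2304 / 0.064² ≈ 116.64 → 117.
At ±4.4%: n = 1.440² × 0.2304 / 0.044² ≈ 246.78 → 247.
Additional respondents: 247 − 117 = 130.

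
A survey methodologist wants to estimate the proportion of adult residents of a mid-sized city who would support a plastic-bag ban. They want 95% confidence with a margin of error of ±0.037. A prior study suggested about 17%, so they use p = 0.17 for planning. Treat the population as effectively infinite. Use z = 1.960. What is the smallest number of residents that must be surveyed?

With p = 0.17, p(1−p) = 0.1411.
n = z²·p(1−p)/E² = 1.960² × 0.1411 / 0.037² = 3.8416 × 0.1411 / 0.001369 ≈ 395.95.
Rounding up gives n = 396.

396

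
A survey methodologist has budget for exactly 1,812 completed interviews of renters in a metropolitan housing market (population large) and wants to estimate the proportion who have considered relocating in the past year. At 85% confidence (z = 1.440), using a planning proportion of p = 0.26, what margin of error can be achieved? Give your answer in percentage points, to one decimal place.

SE(p̂) = √[p(1−p)/n] = √[0.1924/1812] = 0.01030.
E = z × SE = 1.440 × 0.01030 = 0.01484, or 1.5 percentage points.

1.5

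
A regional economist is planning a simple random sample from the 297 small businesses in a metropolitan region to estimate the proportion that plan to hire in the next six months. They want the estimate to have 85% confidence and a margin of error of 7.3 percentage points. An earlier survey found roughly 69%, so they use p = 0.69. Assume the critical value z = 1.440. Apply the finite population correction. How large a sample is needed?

Unadjusted: n₀ = 1.440² × 0.69 × 0.31 / 0.073² ≈ 83.23, so n₀ = 84.
Finite population correction with N = 297: n = n₀ / (1 + (n₀−1)/N) = 84 / (1 + 83/297) = 84 / 1.2795 ≈ 65.65.
Rounding up, n = 66.

66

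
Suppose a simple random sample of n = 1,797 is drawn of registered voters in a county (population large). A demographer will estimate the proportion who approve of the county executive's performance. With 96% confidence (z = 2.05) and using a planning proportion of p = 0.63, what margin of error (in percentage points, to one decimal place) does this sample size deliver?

2.3

SE(p̂) = √[p(1−p)/n] = √[0.2331/1797] = 0.01139.
E = z × SE = 2.05 × 0.01139 = 0.02335, or 2.3 percentage points.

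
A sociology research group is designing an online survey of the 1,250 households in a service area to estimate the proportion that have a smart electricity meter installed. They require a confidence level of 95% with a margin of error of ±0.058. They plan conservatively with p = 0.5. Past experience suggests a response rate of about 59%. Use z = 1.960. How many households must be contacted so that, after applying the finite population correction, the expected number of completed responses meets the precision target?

Completed interviews needed (unadjusted): n₀ = 1.960² × 0.2500 / 0.058² ≈ 285.49 → 286.
FPC for N = 1,250: n = 286 / (1 + 285/1250) = 286 / 1.2280 ≈ 232.90 → 233.
At a 59% response rate, contacts needed = 233 / 0.59 ≈ 394.92 → 395.

395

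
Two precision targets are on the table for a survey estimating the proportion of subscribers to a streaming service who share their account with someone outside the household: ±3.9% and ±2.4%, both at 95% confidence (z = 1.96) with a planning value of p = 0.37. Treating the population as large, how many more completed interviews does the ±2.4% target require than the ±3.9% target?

966

At ±3.9%: n = 1.96² × 0.2331 / 0.039² ≈ 588.74 → 589.
At ±2.4%: n = 1.96² × 0.2331 / 0.024² ≈ 1554.65 → 1555.
Additional respondents: 1555 − 589 = 966.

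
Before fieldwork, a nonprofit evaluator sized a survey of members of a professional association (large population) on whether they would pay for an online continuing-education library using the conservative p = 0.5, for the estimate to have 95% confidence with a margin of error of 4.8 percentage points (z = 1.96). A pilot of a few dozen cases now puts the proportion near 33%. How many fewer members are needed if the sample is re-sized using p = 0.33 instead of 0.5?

48

Conservative (p = 0.5): n = 1.96² × 0.25 / 0.048² ≈ 416.84 → 417.
Using p = 0.33: p(1−p) = 0.2211, so n = 1.96² × 0.2211 / 0.048² ≈ 368.65 → 369.
Reduction: 417 − 369 = 48.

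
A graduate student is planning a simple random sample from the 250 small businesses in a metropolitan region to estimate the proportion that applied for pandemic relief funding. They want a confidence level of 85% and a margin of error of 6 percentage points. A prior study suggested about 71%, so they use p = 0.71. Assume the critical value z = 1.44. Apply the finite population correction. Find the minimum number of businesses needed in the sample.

Unadjusted: n₀ = 1.44² × 0.71 × 0.29 / 0.060² ≈ 118.60, so n₀ = 119.
Finite population correction with N = 250: n = n₀ / (1 + (n₀−1)/N) = 119 / (1 + 118/250) = 119 / 1.4720 ≈ 80.84.
Rounding up, n = 81.

81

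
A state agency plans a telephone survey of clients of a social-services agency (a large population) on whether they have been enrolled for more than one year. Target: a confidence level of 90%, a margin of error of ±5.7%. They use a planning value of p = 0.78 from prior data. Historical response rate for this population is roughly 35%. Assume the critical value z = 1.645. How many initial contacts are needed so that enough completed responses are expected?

Completed interviews needed: n₀ = 1.645² × 0.1716 / 0.057² ≈ 142.92 → 143.
At a 35% response rate, contacts needed = 143 / 0.35 ≈ 408.57 → 409.

409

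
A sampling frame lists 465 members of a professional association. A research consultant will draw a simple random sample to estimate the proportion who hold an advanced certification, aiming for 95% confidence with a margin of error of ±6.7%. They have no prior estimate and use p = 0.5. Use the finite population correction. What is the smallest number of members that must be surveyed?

For 95% confidence, z = 1.960.
Unadjusted: n₀ = 1.960² × 0.50 × 0.50 / 0.067² ≈ 213.95, so n₀ = 214.
Finite population correction with N = 465: n = n₀ / (1 + (n₀−1)/N) = 214 / (1 + 213/465) = 214 / 1.4581 ≈ 146.77.
Rounding up, n = 147.

147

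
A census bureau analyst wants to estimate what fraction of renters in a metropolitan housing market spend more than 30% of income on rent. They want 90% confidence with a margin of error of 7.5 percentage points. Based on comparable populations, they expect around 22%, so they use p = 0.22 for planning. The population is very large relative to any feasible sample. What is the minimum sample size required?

For 90% confidence, z = 1.645.
With p = 0.22, p(1−p) = 0.1716.
n = z²·p(1−p)/E² = 1.645² × 0.1716 / 0.075² = 2.7060 × 0.1716 / 0.005625 ≈ 82.55.
Rounding up gives n = 83.

83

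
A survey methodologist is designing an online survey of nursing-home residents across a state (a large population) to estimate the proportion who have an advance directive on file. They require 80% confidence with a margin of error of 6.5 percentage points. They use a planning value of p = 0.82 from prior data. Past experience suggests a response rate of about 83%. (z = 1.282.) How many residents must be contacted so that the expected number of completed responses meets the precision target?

Completed interviews needed: n₀ = 1.282² × 0.1476 / 0.065² ≈ 57.42 → 58.
At an 83% response rate, contacts needed = 58 / 0.83 ≈ 69.88 → 70.

70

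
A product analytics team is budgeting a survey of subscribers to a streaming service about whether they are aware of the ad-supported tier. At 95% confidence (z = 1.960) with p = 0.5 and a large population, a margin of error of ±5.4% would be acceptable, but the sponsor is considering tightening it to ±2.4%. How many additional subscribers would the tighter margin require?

At ±5.4%: n = 1.960² × 0.2500 / 0.054² ≈ 329.36 → 330.
At ±2.4%: n = 1.960² × 0.2500 / 0.024² ≈ 1667.36 → 1668.
Additional respondents: 1668 − 330 = 1338.

1338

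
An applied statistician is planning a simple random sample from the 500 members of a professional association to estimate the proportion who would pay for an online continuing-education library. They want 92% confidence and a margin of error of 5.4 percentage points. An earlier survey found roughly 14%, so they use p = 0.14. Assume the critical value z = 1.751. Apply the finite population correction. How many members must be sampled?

102

Unadjusted: n₀ = 1.751² × 0.14 × 0.86 / 0.054² ≈ 126.59, so n₀ = 127.
Finite population correction with N = 500: n = n₀ / (1 + (n₀−1)/N) = 127 / (1 + 126/500) = 127 / 1.2520 ≈ 101.44.
Rounding up, n = 102.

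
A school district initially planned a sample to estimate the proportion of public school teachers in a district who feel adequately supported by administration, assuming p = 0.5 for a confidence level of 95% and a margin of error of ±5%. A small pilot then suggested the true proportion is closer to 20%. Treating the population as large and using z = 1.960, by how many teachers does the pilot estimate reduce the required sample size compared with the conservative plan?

139

Conservative (p = 0.5): n = 1.960² × 0.25 / 0.050² ≈ 384.16 → 385.
Using p = 0.20: p(1−p) = 0.1600, so n = 1.960² × 0.1600 / 0.050² ≈ 245.86 → 246.
Reduction: 385 − 246 = 139.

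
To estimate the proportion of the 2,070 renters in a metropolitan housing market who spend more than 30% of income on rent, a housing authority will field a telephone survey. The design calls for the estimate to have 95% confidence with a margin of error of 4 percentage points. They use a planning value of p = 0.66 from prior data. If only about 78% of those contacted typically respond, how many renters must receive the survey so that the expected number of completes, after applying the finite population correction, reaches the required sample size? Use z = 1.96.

549

Completed interviews needed (unadjusted): n₀ = 1.96² × 0.2244 / 0.040² ≈ 538.78 → 539.
FPC for N = 2,070: n = 539 / (1 + 538/2070) = 539 / 1.2599 ≈ 427.81 → 428.
At a 78% response rate, contacts needed = 428 / 0.78 ≈ 548.72 → 549.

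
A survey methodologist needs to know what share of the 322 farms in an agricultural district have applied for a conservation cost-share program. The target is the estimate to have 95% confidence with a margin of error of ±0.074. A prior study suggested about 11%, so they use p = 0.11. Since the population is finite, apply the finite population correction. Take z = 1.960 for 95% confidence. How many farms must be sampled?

57

Unadjusted: n₀ = 1.960² × 0.11 × 0.89 / 0.074² ≈ 68.68, so n₀ = 69.
Finite population correction with N = 322: n = n₀ / (1 + (n₀−1)/N) = 69 / (1 + 68/322) = 69 / 1.2112 ≈ 56.97.
Rounding up, n = 57.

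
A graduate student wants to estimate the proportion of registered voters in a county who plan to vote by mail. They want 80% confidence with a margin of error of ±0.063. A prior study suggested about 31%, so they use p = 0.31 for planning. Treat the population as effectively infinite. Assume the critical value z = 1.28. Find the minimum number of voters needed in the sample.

With p = 0.31, p(1−p) = 0.2139.
n = z²·p(1−p)/E² = 1.28² × 0.2139 / 0.063² = 1.6384 × 0.2139 / 0.003969 ≈ 88.30.
Rounding up gives n = 89.

89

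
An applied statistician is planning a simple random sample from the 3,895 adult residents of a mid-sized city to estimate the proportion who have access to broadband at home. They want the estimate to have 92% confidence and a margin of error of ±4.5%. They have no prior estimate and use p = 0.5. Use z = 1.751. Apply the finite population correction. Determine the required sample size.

Unadjusted: n₀ = 1.751² × 0.50 × 0.50 / 0.045² ≈ 378.52, so n₀ = 379.
Finite population correction with N = 3,895: n = n₀ / (1 + (n₀−1)/N) = 379 / (1 + 378/3895) = 379 / 1.0970 ≈ 345.47.
Rounding up, n = 346.

346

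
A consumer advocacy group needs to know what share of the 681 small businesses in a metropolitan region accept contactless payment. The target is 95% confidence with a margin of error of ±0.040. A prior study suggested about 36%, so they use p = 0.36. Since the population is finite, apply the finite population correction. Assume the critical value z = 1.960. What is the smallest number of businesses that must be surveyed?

306

Unadjusted: n₀ = 1.960² × 0.36 × 0.64 / 0.040² ≈ 553.19, so n₀ = 554.
Finite population correction with N = 681: n = n₀ / (1 + (n₀−1)/N) = 554 / (1 + 553/681) = 554 / 1.8120 ≈ 305.73.
Rounding up, n = 306.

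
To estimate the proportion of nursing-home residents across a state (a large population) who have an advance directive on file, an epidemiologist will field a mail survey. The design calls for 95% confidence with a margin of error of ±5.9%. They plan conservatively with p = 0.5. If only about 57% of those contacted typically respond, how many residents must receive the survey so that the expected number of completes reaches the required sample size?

485

For 95% confidence, z = 1.960.
Completed interviews needed: n₀ = 1.960² × 0.2500 / 0.059² ≈ 275.90 → 276.
At a 57% response rate, contacts needed = 276 / 0.57 ≈ 484.21 → 485.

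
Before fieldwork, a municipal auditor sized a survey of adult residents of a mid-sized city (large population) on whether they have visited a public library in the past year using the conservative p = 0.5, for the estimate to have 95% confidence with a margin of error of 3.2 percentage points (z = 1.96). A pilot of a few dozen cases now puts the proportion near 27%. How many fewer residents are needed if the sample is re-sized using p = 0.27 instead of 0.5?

198

Conservative (p = 0.5): n = 1.96² × 0.25 / 0.032² ≈ 937.89 → 938.
Using p = 0.27: p(1−p) = 0.1971, so n = 1.96² × 0.1971 / 0.032² ≈ 739.43 → 740.
Reduction: 938 − 740 = 198.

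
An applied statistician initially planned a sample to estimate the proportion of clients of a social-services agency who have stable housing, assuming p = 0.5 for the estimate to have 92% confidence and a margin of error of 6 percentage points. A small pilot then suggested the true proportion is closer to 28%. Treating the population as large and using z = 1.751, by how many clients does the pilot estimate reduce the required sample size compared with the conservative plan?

41

Conservative (p = 0.5): n = 1.751² × 0.25 / 0.060² ≈ 212.92 → 213.
Using p = 0.28: p(1−p) = 0.2016, so n = 1.751² × 0.2016 / 0.060² ≈ 171.70 → 172.
Reduction: 213 − 172 = 41.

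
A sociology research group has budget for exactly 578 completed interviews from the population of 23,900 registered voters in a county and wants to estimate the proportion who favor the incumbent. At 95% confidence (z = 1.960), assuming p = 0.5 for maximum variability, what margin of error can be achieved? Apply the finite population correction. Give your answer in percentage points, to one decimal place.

4.0

Finite-population factor: (N−n)/(N−1) = (23900−578)/(23900−1) = 0.9759.
SE(p̂) = √[p(1−p)/n · (N−n)/(N−1)] = √[0.2500/578 × 0.9759] = 0.02054.
E = z × SE = 1.960 × 0.02054 = 0.04027 ≈ 4.0 percentage points.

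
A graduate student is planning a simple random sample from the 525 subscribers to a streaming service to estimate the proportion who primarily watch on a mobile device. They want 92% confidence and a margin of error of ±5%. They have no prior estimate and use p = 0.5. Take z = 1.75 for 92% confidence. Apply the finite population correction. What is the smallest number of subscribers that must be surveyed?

Unadjusted: n₀ = 1.75² × 0.50 × 0.50 / 0.050² ≈ 306.25, so n₀ = 307.
Finite population correction with N = 525: n = n₀ / (1 + (n₀−1)/N) = 307 / (1 + 306/525) = 307 / 1.5829 ≈ 193.95.
Rounding up, n = 194.

194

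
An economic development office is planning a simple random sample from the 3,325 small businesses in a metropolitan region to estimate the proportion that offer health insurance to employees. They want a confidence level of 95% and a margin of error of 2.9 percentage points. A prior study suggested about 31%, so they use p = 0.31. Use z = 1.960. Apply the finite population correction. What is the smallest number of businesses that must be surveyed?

Unadjusted: n₀ = 1.960² × 0.31 × 0.69 / 0.029² ≈ 977.07, so n₀ = 978.
Finite population correction with N = 3,325: n = n₀ / (1 + (n₀−1)/N) = 978 / (1 + 977/3325) = 978 / 1.2938 ≈ 755.89.
Rounding up, n = 756.

756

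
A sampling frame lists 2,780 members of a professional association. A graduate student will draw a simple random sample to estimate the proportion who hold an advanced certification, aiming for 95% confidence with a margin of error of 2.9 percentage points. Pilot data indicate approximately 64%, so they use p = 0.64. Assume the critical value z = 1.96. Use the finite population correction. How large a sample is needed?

764

Unadjusted: n₀ = 1.96² × 0.64 × 0.36 / 0.029² ≈ 1052.44, so n₀ = 1053.
Finite population correction with N = 2,780: n = n₀ / (1 + (n₀−1)/N) = 1053 / (1 + 1052/2780) = 1053 / 1.3784 ≈ 763.92.
Rounding up, n = 764.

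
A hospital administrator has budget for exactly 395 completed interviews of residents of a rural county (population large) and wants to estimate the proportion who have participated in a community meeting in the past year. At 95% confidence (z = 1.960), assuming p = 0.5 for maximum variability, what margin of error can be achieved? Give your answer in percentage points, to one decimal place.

SE(p̂) = √[p(1−p)/n] = √[0.2500/395] = 0.02516.
E = z × SE = 1.960 × 0.02516 = 0.04931, or 4.9 percentage points.

4.9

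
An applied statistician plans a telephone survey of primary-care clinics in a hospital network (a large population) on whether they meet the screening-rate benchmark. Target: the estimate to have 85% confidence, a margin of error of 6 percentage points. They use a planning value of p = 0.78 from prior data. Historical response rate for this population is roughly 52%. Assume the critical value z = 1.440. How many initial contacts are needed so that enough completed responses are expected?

Completed interviews needed: n₀ = 1.440² × 0.1716 / 0.060² ≈ 98.84 → 99.
At a 52% response rate, contacts needed = 99 / 0.52 ≈ 190.38 → 191.

191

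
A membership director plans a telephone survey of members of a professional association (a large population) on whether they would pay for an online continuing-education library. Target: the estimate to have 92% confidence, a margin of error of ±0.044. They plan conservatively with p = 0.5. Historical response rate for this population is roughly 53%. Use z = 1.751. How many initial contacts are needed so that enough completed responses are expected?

Completed interviews needed: n₀ = 1.751² × 0.2500 / 0.044² ≈ 395.92 → 396.
At a 53% response rate, contacts needed = 396 / 0.53 ≈ 747.17 → 748.

748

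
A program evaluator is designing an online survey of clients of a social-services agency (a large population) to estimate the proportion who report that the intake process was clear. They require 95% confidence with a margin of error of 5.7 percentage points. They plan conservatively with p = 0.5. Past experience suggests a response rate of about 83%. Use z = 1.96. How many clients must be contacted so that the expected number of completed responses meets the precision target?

Completed interviews needed: n₀ = 1.96² × 0.2500 / 0.057² ≈ 295.60 → 296.
At an 83% response rate, contacts needed = 296 / 0.83 ≈ 356.63 → 357.

357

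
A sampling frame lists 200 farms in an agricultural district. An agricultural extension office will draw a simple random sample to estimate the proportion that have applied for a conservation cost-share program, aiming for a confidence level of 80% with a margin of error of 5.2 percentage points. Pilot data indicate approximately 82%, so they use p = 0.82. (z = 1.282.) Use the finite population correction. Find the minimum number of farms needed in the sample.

Unadjusted: n₀ = 1.282² × 0.82 × 0.18 / 0.052² ≈ 89.71, so n₀ = 90.
Finite population correction with N = 200: n = n₀ / (1 + (n₀−1)/N) = 90 / (1 + 89/200) = 90 / 1.4450 ≈ 62.28.
Rounding up, n = 63.

63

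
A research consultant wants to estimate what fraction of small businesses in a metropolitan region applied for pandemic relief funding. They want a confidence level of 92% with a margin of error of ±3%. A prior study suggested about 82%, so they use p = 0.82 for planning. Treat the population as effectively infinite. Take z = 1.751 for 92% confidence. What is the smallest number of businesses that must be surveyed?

503

With p = 0.82, p(1−p) = 0.1476.
n = z²·p(1−p)/E² = 1.751² × 0.1476 / 0.030² = 3.0660 × 0.1476 / 0.000900 ≈ 502.82.
Rounding up gives n = 503.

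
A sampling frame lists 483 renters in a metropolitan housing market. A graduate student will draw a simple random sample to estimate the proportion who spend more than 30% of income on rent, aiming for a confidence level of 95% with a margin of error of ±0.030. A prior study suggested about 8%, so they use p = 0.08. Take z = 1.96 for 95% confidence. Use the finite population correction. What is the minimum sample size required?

191

Unadjusted: n₀ = 1.96² × 0.08 × 0.92 / 0.030² ≈ 314.16, so n₀ = 315.
Finite population correction with N = 483: n = n₀ / (1 + (n₀−1)/N) = 315 / (1 + 314/483) = 315 / 1.6501 ≈ 190.90.
Rounding up, n = 191.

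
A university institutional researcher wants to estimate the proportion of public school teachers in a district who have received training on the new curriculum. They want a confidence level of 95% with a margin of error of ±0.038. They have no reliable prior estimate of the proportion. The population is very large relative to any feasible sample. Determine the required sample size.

For 95% confidence, z = 1.96.
With no prior estimate, use p = 0.5, giving p(1−p) = 0.25.
n = z²·p(1−p)/E² = 1.96² × 0.2500 / 0.038² = 3.8416 × 0.2500 / 0.001444 ≈ 665.10.
Rounding up gives n = 666.

666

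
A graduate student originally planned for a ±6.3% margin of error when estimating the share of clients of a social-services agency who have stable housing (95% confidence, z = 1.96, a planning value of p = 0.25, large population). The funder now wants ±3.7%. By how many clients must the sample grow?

345

At ±6.3%: n = 1.96² × 0.1875 / 0.063² ≈ 181.48 → 182.
At ±3.7%: n = 1.96² × 0.1875 / 0.037² ≈ 526.15 → 527.
Additional respondents: 527 − 182 = 345.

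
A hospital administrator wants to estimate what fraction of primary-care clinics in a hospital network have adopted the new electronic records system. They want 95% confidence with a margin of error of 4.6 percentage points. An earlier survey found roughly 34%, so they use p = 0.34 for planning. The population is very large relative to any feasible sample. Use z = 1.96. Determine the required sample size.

With p = 0.34, p(1−p) = 0.2244.
n = z²·p(1−p)/E² = 1.96² × 0.2244 / 0.046² = 3.8416 × 0.2244 / 0.002116 ≈ 407.40.
Rounding up gives n = 408.

408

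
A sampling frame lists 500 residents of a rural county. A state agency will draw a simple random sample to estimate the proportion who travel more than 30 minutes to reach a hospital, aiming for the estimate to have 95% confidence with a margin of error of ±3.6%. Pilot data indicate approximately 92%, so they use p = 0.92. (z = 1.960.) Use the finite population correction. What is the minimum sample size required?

Unadjusted: n₀ = 1.960² × 0.92 × 0.08 / 0.036² ≈ 218.16, so n₀ = 219.
Finite population correction with N = 500: n = n₀ / (1 + (n₀−1)/N) = 219 / (1 + 218/500) = 219 / 1.4360 ≈ 152.51.
Rounding up, n = 153.

153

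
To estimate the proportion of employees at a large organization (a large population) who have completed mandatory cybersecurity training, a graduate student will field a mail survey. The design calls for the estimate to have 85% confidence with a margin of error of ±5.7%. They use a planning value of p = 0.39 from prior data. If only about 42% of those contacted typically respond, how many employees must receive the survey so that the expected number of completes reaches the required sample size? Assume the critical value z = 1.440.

Completed interviews needed: n₀ = 1.440² × 0.2379 / 0.057² ≈ 151.83 → 152.
At a 42% response rate, contacts needed = 152 / 0.42 ≈ 361.90 → 362.

362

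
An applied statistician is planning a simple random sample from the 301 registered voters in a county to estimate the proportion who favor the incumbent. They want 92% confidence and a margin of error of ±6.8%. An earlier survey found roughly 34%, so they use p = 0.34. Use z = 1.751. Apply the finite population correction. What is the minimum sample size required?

100

Unadjusted: n₀ = 1.751² × 0.34 × 0.66 / 0.068² ≈ 148.79, so n₀ = 149.
Finite population correction with N = 301: n = n₀ / (1 + (n₀−1)/N) = 149 / (1 + 148/301) = 149 / 1.4917 ≈ 99.89.
Rounding up, n = 100.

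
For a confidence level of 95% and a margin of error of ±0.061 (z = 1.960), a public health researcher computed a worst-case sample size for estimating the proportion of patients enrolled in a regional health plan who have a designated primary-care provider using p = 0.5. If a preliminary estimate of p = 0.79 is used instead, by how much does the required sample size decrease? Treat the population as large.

87

Conservative (p = 0.5): n = 1.960² × 0.25 / 0.061² ≈ 258.10 → 259.
Using p = 0.79: p(1−p) = 0.1659, so n = 1.960² × 0.1659 / 0.061² ≈ 171.28 → 172.
Reduction: 259 − 172 = 87.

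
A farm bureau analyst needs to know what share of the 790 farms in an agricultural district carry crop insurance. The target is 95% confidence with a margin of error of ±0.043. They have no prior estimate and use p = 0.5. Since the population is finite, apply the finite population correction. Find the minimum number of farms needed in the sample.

For 95% confidence, z = 1.96.
Unadjusted: n₀ = 1.96² × 0.50 × 0.50 / 0.043² ≈ 519.42, so n₀ = 520.
Finite population correction with N = 790: n = n₀ / (1 + (n₀−1)/N) = 520 / (1 + 519/790) = 520 / 1.6570 ≈ 313.83.
Rounding up, n = 314.

314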